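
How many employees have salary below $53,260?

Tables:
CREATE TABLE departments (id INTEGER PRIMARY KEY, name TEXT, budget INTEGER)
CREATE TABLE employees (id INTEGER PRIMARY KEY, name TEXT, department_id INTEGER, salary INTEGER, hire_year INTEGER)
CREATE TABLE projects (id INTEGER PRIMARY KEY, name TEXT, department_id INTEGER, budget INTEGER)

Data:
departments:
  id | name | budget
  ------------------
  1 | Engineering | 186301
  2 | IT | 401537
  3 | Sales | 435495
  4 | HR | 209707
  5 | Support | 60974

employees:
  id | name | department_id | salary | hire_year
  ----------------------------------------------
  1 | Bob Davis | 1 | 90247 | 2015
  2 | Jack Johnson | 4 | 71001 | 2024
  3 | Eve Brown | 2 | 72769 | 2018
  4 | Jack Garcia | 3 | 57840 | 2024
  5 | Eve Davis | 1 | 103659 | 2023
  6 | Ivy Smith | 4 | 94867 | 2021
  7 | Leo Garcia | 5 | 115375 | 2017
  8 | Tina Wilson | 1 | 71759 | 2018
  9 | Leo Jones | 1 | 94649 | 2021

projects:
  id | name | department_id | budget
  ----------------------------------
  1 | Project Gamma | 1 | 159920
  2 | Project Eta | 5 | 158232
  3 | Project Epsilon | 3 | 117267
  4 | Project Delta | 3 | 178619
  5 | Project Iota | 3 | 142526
SELECT COUNT(*) FROM employees WHERE salary < 53260

Execution result:
0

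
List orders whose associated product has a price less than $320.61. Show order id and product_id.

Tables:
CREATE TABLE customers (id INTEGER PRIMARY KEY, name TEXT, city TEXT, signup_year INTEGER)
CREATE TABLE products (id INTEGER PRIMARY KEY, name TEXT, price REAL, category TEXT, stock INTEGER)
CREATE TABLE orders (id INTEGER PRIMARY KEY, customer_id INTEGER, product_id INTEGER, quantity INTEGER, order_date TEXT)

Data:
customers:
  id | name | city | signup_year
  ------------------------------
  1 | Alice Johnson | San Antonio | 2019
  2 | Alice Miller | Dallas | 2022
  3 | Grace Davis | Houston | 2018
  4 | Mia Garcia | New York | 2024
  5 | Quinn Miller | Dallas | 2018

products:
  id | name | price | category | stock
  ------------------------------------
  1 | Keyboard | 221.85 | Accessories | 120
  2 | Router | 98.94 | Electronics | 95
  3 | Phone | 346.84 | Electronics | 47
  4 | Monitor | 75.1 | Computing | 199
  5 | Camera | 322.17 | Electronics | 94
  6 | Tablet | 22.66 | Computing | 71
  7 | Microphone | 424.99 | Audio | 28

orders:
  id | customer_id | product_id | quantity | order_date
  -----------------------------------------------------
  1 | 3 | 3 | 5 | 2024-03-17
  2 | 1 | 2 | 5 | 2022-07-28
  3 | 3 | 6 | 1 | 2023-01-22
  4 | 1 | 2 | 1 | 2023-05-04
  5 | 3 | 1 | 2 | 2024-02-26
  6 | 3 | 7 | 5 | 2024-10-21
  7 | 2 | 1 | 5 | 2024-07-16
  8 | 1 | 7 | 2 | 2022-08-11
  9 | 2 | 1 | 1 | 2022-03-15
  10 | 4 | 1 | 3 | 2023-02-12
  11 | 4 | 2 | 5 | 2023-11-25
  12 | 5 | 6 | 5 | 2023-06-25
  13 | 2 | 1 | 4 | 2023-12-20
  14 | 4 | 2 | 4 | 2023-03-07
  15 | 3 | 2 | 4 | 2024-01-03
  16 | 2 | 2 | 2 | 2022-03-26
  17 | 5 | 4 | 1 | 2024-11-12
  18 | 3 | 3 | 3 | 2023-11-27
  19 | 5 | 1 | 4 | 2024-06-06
SELECT id, product_id FROM orders WHERE product_id IN (SELECT id FROM products WHERE price < 320.61)

Execution result:
id | product_id
2 | 2
3 | 6
4 | 2
5 | 1
7 | 1
9 | 1
10 | 1
11 | 2
12 | 6
13 | 1
14 | 2
15 | 2
16 | 2
17 | 4
19 | 1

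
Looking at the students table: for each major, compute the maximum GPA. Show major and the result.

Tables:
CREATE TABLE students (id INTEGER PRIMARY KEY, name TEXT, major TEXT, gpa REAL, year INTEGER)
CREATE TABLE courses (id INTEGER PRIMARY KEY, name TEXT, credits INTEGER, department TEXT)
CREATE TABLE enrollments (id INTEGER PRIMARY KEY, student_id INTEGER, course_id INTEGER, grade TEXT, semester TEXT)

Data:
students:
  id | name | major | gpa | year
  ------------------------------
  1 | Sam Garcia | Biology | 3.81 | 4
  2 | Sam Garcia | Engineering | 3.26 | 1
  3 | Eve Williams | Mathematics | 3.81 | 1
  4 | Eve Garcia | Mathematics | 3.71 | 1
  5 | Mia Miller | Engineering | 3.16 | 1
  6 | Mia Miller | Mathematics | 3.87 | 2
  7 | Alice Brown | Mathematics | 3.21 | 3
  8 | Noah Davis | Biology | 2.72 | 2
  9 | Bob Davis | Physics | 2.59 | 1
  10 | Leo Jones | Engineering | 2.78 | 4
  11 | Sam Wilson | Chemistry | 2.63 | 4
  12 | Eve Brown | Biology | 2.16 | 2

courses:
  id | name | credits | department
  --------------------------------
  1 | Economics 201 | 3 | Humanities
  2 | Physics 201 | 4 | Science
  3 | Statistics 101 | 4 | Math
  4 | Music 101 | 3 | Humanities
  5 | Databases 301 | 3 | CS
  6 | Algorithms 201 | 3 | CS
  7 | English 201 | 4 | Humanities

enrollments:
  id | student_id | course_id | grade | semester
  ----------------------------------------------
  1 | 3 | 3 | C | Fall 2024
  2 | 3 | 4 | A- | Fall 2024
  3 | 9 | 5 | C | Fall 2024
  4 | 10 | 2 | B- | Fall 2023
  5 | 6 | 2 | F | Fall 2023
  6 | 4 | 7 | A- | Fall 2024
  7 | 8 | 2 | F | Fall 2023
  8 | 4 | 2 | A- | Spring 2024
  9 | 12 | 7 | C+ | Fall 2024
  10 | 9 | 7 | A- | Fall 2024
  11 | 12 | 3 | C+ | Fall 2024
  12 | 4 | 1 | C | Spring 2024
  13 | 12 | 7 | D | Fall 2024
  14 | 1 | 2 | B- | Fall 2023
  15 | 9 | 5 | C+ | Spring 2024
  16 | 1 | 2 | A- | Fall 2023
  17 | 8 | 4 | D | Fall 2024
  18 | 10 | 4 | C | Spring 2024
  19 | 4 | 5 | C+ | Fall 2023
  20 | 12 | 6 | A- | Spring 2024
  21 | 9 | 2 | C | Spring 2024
SELECT major, MAX(gpa) AS max_gpa FROM students GROUP BY major

Execution result:
major | max_gpa
Biology | 3.81
Chemistry | 2.63
Engineering | 3.26
Mathematics | 3.87
Physics | 2.59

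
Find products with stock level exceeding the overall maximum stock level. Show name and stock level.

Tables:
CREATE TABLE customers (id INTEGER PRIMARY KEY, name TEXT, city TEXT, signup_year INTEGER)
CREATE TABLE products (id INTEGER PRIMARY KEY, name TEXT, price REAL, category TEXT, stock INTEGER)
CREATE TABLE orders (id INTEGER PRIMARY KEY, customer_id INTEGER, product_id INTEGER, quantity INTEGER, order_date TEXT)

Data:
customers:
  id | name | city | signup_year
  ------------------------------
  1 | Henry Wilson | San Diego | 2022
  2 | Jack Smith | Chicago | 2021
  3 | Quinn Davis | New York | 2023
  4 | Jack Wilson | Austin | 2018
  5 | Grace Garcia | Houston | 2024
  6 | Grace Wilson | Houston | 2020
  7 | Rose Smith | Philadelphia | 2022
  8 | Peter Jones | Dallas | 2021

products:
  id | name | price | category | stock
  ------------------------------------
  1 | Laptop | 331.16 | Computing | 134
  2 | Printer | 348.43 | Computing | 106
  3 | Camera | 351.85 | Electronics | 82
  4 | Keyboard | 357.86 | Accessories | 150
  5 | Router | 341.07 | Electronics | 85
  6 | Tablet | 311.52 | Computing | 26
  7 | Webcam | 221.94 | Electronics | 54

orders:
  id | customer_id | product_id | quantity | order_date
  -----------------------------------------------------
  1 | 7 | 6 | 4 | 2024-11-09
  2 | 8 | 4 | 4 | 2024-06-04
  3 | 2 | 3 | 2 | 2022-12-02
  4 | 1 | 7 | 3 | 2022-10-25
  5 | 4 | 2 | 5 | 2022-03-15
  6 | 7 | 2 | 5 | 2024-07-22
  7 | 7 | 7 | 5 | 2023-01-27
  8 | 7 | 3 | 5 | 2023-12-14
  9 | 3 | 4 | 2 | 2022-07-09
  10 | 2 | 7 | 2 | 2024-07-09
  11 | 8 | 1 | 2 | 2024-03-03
SELECT name, stock FROM products WHERE stock > (SELECT MAX(stock) FROM products)

Execution result:
(no rows)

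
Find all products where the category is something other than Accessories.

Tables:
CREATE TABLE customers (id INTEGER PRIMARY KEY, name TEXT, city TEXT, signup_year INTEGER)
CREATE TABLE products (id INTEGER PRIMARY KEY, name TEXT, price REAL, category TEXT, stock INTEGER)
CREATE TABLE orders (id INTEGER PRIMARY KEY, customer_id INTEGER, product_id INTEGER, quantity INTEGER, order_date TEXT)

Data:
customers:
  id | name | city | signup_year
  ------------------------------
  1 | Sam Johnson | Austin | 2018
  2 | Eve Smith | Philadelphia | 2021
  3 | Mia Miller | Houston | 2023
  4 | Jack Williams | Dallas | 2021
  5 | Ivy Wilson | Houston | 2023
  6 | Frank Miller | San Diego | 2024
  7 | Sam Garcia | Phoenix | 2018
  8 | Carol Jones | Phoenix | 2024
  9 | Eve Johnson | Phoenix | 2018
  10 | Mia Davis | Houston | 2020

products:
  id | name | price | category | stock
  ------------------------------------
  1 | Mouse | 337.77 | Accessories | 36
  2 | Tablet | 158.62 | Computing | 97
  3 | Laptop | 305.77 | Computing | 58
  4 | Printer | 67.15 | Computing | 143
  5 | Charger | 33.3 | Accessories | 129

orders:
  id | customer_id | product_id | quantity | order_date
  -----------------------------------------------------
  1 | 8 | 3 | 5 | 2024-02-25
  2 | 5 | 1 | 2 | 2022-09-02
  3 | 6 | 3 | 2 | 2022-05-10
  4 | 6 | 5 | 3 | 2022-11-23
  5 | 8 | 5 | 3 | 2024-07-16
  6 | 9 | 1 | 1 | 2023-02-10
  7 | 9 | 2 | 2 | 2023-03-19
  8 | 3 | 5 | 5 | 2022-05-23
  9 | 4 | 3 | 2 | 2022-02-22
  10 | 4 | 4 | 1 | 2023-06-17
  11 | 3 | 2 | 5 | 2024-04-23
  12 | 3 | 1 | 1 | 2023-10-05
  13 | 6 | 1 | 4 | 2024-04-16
SELECT name, category FROM products WHERE category <> 'Accessories'

Execution result:
name | category
Tablet | Computing
Laptop | Computing
Printer | Computing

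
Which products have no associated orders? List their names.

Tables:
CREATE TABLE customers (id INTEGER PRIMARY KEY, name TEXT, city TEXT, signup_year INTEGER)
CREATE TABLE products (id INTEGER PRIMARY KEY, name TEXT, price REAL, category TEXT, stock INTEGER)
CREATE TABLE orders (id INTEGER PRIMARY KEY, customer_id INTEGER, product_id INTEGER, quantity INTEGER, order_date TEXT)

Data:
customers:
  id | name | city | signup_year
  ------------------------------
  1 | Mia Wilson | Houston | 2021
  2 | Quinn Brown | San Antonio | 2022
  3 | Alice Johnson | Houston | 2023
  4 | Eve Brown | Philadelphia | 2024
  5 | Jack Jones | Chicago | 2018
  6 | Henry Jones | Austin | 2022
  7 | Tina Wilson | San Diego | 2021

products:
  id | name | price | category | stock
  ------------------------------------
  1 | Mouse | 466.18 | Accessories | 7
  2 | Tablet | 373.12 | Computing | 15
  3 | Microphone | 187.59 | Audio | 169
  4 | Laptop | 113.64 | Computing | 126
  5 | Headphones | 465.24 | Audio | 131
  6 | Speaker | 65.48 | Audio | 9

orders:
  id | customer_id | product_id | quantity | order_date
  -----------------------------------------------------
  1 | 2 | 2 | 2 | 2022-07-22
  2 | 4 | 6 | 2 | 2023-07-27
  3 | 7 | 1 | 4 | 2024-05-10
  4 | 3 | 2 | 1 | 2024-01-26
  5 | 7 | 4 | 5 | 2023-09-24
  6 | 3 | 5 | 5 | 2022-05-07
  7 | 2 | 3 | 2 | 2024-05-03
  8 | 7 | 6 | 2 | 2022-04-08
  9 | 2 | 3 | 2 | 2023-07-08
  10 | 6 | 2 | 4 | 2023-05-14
SELECT p.name FROM products p LEFT JOIN orders c ON c.product_id = p.id WHERE c.id IS NULL

Execution result:
(no rows)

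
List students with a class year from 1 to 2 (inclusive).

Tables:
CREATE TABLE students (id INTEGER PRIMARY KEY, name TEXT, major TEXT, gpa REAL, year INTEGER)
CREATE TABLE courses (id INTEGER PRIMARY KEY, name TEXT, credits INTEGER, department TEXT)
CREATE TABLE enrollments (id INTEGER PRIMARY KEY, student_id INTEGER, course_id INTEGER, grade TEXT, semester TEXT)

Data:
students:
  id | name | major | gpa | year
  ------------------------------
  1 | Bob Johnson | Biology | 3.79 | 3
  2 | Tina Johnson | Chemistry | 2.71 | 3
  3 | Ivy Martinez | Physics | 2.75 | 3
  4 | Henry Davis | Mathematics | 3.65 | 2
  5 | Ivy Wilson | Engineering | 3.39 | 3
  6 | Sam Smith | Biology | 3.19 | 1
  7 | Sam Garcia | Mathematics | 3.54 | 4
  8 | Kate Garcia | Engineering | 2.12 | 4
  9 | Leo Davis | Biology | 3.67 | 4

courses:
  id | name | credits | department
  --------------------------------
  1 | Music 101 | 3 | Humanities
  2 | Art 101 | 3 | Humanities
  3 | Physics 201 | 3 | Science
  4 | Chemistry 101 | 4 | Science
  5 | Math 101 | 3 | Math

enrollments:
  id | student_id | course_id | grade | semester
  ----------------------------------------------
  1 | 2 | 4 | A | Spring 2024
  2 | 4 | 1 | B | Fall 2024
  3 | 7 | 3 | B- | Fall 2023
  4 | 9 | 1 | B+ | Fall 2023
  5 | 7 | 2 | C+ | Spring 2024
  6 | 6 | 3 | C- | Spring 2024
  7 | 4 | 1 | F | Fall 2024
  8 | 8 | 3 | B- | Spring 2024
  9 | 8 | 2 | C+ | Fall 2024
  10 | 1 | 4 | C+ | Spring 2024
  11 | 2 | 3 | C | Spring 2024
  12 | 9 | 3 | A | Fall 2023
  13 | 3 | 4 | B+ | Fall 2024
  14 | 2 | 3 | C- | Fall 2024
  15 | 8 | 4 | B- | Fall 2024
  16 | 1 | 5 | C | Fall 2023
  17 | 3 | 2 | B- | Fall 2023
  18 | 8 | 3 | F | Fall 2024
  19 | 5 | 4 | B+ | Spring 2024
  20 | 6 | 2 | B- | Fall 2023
SELECT name, year FROM students WHERE year BETWEEN 1 AND 2

Execution result:
name | year
Henry Davis | 2
Sam Smith | 1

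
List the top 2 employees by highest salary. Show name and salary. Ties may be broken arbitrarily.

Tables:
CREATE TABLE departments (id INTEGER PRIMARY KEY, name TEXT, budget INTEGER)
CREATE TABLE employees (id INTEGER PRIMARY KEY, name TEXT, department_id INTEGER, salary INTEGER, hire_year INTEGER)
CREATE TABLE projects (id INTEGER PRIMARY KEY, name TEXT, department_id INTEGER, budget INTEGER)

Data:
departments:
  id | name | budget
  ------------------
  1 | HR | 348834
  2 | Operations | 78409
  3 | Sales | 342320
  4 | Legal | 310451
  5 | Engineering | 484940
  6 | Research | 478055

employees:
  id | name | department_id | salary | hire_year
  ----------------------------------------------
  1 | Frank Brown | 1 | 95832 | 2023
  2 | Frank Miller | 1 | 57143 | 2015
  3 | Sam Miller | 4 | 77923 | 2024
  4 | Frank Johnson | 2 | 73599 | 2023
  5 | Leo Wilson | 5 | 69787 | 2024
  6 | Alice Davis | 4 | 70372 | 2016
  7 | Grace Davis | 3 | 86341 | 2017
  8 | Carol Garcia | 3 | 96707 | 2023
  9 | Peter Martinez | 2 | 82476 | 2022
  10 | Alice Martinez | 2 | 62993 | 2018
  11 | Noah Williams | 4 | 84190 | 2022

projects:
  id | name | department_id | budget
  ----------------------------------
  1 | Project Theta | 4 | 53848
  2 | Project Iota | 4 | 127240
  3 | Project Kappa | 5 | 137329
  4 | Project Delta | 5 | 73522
SELECT name, salary FROM employees ORDER BY salary DESC LIMIT 2

Execution result:
name | salary
Carol Garcia | 96707
Frank Brown | 95832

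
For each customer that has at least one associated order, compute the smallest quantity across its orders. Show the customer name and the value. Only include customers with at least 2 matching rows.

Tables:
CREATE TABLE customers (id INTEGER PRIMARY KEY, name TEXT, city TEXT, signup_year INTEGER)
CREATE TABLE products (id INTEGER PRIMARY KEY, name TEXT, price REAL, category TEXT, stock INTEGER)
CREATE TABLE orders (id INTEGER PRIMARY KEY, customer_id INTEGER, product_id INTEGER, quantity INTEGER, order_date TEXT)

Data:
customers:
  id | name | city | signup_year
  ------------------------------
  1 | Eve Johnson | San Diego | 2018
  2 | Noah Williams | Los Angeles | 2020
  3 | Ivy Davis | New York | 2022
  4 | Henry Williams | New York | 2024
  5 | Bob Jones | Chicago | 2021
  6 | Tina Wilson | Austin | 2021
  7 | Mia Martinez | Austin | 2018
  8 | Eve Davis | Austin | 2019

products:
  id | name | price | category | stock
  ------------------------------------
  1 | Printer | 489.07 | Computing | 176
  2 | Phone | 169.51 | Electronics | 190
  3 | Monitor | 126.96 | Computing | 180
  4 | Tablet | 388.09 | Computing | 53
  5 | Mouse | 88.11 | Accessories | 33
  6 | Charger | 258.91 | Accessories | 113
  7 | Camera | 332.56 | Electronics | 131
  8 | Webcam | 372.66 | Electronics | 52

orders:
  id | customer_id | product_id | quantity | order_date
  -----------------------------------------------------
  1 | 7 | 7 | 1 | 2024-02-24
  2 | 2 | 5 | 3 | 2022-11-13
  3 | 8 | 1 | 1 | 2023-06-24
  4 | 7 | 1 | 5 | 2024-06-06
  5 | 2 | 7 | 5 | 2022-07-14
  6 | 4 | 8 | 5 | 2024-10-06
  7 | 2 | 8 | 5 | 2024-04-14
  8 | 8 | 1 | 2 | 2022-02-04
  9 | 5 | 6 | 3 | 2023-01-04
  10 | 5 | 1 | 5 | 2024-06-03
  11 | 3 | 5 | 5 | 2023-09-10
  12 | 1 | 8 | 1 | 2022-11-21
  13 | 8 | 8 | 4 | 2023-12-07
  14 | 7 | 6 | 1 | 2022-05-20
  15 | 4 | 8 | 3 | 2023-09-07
SELECT p.name, MIN(c.quantity) AS min_quantity FROM orders c JOIN customers p ON c.customer_id = p.id GROUP BY p.id, p.name HAVING COUNT(*) >= 2

Execution result:
name | min_quantity
Noah Williams | 3
Henry Williams | 3
Bob Jones | 3
Mia Martinez | 1
Eve Davis | 1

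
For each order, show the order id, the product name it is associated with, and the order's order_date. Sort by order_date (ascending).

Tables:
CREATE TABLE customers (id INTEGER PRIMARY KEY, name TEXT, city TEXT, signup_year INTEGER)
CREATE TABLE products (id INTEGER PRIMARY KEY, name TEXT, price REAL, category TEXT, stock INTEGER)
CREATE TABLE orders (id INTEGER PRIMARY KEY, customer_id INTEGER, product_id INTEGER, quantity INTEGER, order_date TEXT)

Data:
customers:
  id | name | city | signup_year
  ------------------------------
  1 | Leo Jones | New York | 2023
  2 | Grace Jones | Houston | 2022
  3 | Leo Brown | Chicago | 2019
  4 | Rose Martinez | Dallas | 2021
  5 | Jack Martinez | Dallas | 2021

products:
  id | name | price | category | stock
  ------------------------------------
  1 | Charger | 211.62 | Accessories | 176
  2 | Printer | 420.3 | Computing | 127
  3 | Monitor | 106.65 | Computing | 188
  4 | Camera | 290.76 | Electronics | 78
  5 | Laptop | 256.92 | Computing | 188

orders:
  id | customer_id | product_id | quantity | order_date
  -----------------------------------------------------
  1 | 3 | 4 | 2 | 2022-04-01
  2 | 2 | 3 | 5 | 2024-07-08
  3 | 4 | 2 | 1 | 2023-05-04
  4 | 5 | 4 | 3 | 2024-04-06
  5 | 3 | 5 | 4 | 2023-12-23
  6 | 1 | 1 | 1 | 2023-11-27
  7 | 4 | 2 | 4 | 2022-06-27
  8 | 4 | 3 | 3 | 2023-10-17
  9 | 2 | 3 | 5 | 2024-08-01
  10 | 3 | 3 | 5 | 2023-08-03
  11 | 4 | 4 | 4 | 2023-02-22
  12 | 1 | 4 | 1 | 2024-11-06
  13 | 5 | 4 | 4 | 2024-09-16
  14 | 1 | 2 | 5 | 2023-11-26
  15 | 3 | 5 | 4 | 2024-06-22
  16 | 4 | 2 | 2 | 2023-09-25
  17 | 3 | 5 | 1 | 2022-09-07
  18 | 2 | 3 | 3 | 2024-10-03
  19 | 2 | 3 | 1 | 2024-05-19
SELECT c.id, p.name AS product, c.order_date FROM orders c JOIN products p ON c.product_id = p.id ORDER BY c.order_date ASC

Execution result:
id | product | order_date
1 | Camera | 2022-04-01
7 | Printer | 2022-06-27
17 | Laptop | 2022-09-07
11 | Camera | 2023-02-22
3 | Printer | 2023-05-04
10 | Monitor | 2023-08-03
16 | Printer | 2023-09-25
8 | Monitor | 2023-10-17
14 | Printer | 2023-11-26
6 | Charger | 2023-11-27
5 | Laptop | 2023-12-23
4 | Camera | 2024-04-06
19 | Monitor | 2024-05-19
15 | Laptop | 2024-06-22
2 | Monitor | 2024-07-08
9 | Monitor | 2024-08-01
13 | Camera | 2024-09-16
18 | Monitor | 2024-10-03
12 | Camera | 2024-11-06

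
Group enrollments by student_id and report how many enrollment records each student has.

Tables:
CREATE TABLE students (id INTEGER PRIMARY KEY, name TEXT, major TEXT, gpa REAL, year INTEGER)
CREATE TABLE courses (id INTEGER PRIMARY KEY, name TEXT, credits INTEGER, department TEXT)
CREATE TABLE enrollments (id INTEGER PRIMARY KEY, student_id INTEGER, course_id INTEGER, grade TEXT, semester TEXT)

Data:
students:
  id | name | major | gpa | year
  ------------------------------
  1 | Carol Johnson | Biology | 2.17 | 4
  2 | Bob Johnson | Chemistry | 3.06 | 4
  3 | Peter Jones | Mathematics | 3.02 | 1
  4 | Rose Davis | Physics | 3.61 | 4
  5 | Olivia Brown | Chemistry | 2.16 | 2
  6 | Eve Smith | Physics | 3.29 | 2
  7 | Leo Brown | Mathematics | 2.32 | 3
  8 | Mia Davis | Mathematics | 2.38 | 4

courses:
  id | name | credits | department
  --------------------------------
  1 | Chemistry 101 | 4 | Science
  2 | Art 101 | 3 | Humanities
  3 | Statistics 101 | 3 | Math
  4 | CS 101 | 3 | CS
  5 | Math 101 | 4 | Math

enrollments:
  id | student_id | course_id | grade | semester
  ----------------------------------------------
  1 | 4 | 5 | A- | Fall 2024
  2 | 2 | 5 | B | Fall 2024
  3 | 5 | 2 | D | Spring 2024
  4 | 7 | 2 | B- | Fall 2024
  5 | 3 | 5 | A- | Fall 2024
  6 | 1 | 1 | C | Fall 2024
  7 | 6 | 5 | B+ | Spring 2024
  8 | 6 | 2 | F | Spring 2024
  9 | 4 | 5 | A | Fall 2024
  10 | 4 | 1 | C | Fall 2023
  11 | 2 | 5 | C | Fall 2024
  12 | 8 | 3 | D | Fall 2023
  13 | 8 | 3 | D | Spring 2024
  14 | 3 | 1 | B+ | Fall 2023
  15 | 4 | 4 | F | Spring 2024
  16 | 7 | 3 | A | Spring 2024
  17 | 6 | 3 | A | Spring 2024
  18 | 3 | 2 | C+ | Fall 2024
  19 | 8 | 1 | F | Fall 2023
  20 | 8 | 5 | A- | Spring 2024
SELECT student_id, COUNT(*) AS enrollment_count FROM enrollments GROUP BY student_id

Execution result:
student_id | enrollment_count
1 | 1
2 | 2
3 | 3
4 | 4
5 | 1
6 | 3
7 | 2
8 | 4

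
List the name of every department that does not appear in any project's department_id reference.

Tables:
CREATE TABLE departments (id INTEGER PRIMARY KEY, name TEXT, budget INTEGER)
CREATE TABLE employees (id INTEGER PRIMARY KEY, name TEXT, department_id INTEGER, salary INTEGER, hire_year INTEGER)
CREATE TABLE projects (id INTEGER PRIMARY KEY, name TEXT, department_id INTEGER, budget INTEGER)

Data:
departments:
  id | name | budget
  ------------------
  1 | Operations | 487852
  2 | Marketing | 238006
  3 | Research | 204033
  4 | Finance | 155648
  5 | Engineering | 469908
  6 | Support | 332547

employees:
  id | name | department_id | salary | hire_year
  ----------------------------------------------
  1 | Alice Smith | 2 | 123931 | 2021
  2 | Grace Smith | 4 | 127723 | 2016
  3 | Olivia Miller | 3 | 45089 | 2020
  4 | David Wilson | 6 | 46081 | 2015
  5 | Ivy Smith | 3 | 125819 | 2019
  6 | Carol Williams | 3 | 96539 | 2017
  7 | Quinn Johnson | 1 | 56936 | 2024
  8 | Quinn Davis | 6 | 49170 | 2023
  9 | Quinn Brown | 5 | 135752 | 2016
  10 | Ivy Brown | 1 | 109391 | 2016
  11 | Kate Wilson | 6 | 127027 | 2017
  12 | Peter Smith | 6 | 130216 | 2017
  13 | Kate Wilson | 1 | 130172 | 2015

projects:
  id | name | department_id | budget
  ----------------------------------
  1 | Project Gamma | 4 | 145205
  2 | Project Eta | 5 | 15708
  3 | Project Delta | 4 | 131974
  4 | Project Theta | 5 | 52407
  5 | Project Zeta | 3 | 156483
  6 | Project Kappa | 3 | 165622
SELECT p.name FROM departments p LEFT JOIN projects c ON c.department_id = p.id WHERE c.id IS NULL

Execution result:
name
Operations
Marketing
Support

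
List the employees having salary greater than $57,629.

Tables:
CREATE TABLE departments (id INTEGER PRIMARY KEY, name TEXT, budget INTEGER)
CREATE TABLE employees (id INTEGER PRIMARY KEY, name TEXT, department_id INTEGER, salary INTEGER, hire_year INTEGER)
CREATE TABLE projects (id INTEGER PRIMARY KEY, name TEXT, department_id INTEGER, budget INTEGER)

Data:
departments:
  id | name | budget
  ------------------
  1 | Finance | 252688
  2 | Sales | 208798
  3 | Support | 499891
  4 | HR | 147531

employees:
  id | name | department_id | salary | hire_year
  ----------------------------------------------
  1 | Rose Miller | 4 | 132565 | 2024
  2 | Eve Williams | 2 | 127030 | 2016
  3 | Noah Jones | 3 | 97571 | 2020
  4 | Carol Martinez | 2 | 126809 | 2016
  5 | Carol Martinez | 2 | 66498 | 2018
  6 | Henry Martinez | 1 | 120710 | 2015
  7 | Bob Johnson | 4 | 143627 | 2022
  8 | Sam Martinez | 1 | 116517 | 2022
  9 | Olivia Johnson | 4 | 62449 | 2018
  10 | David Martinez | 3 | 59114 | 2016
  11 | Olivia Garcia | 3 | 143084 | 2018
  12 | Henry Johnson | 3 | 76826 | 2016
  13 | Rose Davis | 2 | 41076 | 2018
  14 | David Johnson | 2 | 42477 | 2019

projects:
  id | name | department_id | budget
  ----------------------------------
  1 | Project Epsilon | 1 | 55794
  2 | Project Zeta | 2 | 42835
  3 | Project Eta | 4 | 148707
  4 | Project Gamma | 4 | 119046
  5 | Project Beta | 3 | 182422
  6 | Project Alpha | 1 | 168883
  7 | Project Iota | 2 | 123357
SELECT name, salary FROM employees WHERE salary > 57629

Execution result:
name | salary
Rose Miller | 132565
Eve Williams | 127030
Noah Jones | 97571
Carol Martinez | 126809
Carol Martinez | 66498
Henry Martinez | 120710
Bob Johnson | 143627
Sam Martinez | 116517
Olivia Johnson | 62449
David Martinez | 59114
Olivia Garcia | 143084
Henry Johnson | 76826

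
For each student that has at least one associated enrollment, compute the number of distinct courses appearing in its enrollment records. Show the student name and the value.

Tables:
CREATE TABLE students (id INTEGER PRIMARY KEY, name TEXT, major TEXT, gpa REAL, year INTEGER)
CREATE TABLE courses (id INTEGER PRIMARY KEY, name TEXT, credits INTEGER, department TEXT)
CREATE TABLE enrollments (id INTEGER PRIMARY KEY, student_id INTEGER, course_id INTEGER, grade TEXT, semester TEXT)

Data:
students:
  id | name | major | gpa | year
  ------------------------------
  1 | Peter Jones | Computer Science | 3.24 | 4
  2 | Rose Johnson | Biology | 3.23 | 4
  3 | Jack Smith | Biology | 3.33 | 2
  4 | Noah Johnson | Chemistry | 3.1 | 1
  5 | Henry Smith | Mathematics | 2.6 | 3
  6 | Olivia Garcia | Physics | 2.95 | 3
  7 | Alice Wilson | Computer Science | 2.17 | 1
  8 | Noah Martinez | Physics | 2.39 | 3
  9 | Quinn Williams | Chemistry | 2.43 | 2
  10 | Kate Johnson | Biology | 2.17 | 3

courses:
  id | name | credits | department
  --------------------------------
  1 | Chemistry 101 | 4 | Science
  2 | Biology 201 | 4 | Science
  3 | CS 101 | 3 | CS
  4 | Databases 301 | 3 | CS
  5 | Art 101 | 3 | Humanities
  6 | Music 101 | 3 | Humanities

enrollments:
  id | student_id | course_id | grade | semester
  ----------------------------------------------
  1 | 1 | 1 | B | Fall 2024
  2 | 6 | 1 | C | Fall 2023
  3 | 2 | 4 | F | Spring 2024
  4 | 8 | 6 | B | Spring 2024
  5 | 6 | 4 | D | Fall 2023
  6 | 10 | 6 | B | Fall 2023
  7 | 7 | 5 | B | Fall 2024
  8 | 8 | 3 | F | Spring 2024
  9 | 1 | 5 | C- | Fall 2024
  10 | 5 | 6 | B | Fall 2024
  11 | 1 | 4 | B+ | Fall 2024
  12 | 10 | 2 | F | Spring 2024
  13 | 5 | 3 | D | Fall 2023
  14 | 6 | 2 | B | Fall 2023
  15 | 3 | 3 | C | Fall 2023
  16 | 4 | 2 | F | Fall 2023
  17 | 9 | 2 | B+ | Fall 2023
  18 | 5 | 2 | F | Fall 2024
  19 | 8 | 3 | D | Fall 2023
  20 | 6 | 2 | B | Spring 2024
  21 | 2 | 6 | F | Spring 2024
SELECT p.name, COUNT(DISTINCT c.course_id) AS distinct_course_count FROM enrollments c JOIN students p ON c.student_id = p.id GROUP BY p.id, p.name

Execution result:
name | distinct_course_count
Peter Jones | 3
Rose Johnson | 2
Jack Smith | 1
Noah Johnson | 1
Henry Smith | 3
Olivia Garcia | 3
Alice Wilson | 1
Noah Martinez | 2
Quinn Williams | 1
Kate Johnson | 2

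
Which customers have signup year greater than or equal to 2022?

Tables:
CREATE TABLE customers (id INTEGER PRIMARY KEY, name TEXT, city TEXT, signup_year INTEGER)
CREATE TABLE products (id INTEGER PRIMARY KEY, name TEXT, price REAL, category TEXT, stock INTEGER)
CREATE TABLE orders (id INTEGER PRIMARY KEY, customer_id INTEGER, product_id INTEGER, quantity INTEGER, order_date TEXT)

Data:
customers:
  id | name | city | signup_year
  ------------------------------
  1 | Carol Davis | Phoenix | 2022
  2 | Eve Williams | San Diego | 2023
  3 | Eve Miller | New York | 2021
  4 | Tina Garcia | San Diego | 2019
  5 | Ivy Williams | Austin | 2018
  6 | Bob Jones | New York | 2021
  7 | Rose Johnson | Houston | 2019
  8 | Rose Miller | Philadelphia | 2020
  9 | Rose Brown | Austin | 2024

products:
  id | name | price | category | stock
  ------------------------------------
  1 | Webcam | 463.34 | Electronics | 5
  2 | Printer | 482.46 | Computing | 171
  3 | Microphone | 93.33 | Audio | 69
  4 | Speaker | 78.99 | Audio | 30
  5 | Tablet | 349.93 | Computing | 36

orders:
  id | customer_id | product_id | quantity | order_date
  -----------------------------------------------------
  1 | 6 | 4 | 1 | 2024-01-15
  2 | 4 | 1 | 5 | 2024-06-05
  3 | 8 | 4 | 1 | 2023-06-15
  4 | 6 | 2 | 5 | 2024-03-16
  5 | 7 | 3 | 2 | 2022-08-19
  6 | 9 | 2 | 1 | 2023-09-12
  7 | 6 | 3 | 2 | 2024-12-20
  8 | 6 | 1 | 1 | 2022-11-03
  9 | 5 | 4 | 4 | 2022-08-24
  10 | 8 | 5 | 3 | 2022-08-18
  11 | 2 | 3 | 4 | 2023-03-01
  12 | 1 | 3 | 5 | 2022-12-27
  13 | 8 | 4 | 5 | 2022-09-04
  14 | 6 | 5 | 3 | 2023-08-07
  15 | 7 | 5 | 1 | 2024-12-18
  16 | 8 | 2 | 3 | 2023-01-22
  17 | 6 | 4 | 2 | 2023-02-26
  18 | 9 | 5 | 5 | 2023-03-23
SELECT name, signup_year FROM customers WHERE signup_year >= 2022

Execution result:
name | signup_year
Carol Davis | 2022
Eve Williams | 2023
Rose Brown | 2024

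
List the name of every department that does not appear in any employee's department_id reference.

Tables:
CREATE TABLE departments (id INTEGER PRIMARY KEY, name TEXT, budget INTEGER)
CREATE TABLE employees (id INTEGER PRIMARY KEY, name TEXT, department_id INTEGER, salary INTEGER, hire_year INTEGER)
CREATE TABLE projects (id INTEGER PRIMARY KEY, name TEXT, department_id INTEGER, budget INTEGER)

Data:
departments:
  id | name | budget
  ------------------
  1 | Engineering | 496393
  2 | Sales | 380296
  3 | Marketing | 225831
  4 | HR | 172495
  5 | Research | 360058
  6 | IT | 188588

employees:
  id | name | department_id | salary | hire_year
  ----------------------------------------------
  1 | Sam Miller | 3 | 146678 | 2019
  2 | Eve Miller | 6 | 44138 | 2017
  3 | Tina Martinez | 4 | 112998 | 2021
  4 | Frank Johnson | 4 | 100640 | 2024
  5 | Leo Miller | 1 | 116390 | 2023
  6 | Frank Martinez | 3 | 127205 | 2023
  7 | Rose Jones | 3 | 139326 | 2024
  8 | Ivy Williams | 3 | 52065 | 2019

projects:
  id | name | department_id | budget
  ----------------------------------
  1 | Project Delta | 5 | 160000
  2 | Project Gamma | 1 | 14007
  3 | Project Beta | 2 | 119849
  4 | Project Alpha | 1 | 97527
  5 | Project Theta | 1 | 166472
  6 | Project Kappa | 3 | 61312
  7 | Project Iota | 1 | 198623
SELECT p.name FROM departments p LEFT JOIN employees c ON c.department_id = p.id WHERE c.id IS NULL

Execution result:
name
Sales
Research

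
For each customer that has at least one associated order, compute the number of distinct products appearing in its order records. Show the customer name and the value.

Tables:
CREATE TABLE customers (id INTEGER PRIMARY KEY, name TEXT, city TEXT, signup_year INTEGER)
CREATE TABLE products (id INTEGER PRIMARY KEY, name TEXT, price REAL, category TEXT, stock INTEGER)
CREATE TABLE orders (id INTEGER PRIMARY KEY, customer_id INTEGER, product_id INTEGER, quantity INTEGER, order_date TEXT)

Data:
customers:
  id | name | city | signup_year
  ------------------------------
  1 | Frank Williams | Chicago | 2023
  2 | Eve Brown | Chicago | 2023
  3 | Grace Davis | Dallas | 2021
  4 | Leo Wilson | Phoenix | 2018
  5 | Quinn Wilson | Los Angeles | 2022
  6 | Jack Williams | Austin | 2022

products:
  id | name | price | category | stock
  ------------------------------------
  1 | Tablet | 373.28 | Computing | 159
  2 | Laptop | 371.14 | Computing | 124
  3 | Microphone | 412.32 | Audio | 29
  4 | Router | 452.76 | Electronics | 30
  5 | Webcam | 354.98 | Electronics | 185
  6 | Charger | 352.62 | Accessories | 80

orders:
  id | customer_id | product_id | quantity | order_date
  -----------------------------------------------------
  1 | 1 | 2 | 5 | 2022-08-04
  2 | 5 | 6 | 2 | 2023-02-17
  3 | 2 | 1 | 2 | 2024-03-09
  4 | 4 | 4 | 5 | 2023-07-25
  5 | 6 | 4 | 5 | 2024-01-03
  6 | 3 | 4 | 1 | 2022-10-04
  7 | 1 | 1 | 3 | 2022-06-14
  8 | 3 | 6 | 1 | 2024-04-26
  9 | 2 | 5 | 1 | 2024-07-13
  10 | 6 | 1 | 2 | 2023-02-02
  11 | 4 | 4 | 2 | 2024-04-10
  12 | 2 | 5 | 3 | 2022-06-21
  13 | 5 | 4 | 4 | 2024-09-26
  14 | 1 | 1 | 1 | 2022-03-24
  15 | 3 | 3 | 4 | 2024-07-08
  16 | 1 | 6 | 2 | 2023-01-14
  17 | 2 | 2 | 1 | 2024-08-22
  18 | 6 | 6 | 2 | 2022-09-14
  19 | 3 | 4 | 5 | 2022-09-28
SELECT p.name, COUNT(DISTINCT c.product_id) AS distinct_product_count FROM orders c JOIN customers p ON c.customer_id = p.id GROUP BY p.id, p.name

Execution result:
name | distinct_product_count
Frank Williams | 3
Eve Brown | 3
Grace Davis | 3
Leo Wilson | 1
Quinn Wilson | 2
Jack Williams | 3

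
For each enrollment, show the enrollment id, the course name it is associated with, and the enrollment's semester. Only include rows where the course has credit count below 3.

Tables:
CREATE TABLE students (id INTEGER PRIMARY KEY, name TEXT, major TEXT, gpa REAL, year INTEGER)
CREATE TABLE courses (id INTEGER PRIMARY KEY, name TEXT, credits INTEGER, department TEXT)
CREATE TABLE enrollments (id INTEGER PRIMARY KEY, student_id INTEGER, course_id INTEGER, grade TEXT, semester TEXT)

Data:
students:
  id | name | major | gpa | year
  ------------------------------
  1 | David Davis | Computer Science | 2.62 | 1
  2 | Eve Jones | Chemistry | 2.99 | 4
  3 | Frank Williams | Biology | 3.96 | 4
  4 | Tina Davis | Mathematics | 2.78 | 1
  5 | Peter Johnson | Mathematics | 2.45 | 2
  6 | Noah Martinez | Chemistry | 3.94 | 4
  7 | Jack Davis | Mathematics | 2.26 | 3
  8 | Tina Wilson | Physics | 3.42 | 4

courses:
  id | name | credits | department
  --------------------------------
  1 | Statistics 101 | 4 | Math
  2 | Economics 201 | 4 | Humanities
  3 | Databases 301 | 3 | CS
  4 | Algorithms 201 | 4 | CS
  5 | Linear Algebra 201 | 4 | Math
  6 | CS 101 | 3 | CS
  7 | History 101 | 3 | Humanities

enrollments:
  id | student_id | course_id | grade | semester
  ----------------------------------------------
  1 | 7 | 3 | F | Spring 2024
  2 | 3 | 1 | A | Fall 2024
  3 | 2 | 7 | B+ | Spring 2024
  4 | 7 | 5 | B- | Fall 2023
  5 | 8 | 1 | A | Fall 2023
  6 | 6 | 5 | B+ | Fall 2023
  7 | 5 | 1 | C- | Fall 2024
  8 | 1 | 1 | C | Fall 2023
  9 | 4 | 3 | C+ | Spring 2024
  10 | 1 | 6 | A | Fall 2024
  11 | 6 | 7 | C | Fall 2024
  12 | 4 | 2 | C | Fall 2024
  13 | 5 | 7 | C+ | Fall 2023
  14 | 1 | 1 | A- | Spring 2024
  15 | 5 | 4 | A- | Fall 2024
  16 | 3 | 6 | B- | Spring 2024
SELECT c.id, p.name AS course, c.semester FROM enrollments c JOIN courses p ON c.course_id = p.id WHERE p.credits < 3

Execution result:
(no rows)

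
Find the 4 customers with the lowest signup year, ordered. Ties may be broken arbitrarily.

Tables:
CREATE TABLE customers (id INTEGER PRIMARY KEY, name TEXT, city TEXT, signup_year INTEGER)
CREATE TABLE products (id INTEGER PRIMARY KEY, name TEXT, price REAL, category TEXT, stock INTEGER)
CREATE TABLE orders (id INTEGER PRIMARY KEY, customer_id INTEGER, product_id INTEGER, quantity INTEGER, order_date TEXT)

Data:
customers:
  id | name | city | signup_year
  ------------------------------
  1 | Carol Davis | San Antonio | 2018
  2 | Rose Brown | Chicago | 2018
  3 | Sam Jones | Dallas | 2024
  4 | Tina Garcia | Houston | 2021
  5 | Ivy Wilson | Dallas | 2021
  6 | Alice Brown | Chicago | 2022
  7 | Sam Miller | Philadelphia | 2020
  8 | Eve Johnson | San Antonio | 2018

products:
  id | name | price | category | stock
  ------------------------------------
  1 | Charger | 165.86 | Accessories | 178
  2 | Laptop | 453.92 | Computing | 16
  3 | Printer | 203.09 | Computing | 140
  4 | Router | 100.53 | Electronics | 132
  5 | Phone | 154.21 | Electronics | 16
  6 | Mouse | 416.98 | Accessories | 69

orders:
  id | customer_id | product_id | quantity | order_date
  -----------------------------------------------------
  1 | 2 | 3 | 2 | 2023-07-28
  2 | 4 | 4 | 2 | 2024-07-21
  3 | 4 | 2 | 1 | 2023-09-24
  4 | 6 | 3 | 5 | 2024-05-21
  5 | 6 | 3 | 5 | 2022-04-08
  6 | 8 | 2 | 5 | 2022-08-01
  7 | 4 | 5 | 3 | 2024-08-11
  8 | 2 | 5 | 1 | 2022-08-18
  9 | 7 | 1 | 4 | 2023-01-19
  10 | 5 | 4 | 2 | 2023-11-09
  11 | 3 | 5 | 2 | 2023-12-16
SELECT name, signup_year FROM customers ORDER BY signup_year ASC LIMIT 4

Execution result:
name | signup_year
Carol Davis | 2018
Rose Brown | 2018
Eve Johnson | 2018
Sam Miller | 2020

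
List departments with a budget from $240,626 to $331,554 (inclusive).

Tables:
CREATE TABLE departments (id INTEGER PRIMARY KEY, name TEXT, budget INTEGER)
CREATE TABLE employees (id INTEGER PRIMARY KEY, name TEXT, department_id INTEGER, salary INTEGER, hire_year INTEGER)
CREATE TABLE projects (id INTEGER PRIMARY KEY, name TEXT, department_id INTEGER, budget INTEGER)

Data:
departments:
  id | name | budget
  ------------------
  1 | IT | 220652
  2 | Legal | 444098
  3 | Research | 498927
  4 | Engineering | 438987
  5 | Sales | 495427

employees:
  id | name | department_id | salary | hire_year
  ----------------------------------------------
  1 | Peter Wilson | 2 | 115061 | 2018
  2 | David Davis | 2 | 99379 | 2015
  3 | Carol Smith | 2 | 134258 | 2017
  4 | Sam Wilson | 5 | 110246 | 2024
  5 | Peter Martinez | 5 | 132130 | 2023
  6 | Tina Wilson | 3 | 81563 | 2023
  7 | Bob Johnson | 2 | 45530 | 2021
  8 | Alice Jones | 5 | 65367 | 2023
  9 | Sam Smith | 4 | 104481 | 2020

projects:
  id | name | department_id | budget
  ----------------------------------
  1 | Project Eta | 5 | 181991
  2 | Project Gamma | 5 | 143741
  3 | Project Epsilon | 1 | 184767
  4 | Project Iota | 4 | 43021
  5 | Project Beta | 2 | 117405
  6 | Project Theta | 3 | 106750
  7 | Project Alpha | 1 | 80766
SELECT name, budget FROM departments WHERE budget BETWEEN 240626 AND 331554

Execution result:
(no rows)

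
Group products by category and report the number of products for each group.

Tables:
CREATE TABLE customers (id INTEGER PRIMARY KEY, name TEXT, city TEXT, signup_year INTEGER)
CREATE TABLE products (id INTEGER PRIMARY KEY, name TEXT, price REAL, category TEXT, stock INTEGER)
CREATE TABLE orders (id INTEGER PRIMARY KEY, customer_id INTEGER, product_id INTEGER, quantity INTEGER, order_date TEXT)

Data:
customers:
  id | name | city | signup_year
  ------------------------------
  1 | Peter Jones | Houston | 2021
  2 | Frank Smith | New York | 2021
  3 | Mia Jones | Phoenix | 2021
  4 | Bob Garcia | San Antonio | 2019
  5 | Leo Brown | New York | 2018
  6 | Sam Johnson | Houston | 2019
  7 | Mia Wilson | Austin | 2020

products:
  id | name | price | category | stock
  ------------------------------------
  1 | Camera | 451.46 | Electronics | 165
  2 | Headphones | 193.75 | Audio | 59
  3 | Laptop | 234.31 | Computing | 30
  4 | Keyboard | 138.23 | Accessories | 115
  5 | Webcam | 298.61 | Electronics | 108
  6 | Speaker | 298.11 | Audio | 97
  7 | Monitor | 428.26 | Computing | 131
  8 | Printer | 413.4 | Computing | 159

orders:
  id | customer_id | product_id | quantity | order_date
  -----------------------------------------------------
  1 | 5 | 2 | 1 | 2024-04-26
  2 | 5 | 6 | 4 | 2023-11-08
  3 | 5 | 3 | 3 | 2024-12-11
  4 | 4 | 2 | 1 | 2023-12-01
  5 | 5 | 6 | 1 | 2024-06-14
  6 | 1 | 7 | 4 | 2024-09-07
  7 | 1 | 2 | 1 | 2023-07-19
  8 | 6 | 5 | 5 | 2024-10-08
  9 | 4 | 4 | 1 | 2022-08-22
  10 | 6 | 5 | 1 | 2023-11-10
SELECT category, COUNT(*) AS n FROM products GROUP BY category

Execution result:
category | n
Accessories | 1
Audio | 2
Computing | 3
Electronics | 2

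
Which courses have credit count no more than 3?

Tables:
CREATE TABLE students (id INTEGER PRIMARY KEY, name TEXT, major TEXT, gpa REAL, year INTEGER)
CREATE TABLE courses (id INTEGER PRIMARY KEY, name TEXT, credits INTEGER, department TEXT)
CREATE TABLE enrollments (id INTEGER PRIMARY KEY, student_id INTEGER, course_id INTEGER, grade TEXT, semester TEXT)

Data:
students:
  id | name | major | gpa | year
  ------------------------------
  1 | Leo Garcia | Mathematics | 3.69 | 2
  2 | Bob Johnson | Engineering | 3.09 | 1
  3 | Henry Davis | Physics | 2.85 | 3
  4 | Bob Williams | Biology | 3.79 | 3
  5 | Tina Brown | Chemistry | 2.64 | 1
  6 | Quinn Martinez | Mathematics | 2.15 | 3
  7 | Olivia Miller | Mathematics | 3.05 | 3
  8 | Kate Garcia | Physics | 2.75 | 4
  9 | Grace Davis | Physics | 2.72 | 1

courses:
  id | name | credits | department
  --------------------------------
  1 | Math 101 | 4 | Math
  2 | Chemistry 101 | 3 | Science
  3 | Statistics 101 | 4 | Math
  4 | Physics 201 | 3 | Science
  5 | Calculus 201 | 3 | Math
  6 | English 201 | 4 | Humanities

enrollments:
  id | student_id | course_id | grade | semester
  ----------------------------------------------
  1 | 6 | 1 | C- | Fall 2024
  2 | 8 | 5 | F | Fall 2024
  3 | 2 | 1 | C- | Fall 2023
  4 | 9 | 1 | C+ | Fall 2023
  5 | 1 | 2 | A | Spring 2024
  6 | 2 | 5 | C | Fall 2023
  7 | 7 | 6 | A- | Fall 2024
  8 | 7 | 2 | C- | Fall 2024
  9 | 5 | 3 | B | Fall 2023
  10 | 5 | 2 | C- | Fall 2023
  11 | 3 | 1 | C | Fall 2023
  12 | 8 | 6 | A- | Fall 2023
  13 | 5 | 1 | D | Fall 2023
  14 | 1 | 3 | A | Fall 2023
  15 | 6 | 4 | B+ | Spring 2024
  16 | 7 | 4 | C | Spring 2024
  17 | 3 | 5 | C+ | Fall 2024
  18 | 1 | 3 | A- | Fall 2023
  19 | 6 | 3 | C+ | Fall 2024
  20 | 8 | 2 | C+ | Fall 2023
SELECT name, credits FROM courses WHERE credits <= 3

Execution result:
name | credits
Chemistry 101 | 3
Physics 201 | 3
Calculus 201 | 3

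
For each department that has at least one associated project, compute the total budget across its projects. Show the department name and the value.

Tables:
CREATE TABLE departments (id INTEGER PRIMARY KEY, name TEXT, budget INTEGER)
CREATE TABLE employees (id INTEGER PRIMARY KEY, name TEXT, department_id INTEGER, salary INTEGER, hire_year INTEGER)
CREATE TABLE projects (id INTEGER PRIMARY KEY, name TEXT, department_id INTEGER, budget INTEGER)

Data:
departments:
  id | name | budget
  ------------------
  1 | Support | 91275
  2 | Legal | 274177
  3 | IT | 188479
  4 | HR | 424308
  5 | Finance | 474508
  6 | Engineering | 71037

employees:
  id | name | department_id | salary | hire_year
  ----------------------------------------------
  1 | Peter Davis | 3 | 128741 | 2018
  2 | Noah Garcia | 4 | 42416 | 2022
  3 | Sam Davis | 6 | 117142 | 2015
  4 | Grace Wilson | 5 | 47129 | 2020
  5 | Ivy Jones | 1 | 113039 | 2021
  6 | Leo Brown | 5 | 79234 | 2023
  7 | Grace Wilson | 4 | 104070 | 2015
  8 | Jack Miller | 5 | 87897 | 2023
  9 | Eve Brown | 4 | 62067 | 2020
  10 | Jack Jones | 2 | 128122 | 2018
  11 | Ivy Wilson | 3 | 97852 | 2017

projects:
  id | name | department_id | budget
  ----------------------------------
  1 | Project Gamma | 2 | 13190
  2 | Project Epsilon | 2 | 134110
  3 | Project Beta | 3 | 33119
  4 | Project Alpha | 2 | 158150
SELECT p.name, SUM(c.budget) AS sum_budget FROM projects c JOIN departments p ON c.department_id = p.id GROUP BY p.id, p.name

Execution result:
name | sum_budget
Legal | 305450
IT | 33119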